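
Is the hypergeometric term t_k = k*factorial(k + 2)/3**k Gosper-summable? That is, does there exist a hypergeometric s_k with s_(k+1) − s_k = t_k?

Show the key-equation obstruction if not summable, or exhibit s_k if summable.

t_(k+1)/t_k = (k + 1)*(k + 3)/(3*k).
Normal form (A,B,C) = (k/3 + 1, 1, k).
Need (k/3 + 1)·f(k+1) − (1)·f(k) = k.
Bound: deg f ≤ 0.
Solve for f: f(k) = 3 (degree 0 ≤ 0).
Get s_k = R·t_k = 3**(1 - k)*factorial(k + 2) with R(k) = B(k−1)f(k)/C(k) = 3/k.
Check: Δs_k = k*factorial(k + 2)/3**k. ✓

Yes. s_k = 3**(1 - k)*factorial(k + 2).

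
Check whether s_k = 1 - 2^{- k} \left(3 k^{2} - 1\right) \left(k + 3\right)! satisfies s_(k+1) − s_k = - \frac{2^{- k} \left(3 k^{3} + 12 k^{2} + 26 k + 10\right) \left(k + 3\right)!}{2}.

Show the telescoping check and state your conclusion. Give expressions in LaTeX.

Valid — Δs_k = t_k.

s_(k+1) = -2**(-k - 1)*(3*(k + 1)**2 - 1)*factorial(k + 4) + 1
s_(k+1) − s_k = -(3*k**3 + 12*k**2 + 26*k + 10)*factorial(k + 3)/(2*2**k)
(s_(k+1) − s_k) − t_k = 0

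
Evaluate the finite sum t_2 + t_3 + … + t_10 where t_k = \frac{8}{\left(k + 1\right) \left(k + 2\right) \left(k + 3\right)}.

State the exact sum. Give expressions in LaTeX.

r(k) = (k + 1)/(k + 4) after simplifying.
Factor: A=k + 1; B=k + 4; C=1.
Set up (k + 1)·f(k+1) − (k + 3)·f(k) − (1) = 0.
d = 2 from the (1,1,0) case.
Solving with deg f ≤ 2: f(k) = k*(k + 3)/4.
R(k) = B(k−1)·f(k)/C(k) = k*(k + 3)**2/4; s_k = R·t_k = 2*k*(k + 3)/((k + 1)*(k + 2)).
s_(k+1) − s_k = 8/(k**3 + 6*k**2 + 11*k + 6) = t_k.
Telescoping: Σ = s_(11) − s_(2) = 77/39 − (5/3) = 4/13.

Σ = 4/13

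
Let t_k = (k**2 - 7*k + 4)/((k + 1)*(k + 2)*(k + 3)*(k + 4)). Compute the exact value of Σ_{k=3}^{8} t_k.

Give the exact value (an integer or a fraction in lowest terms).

Σ = -1/66

t_(k+1)/t_k = -(k + 1)*(7*k - (k + 1)**2 + 3)/((k + 5)*(k**2 - 7*k + 4)).
Normal form (A,B,C) = (k + 1, k + 5, k**2 - 7*k + 4).
Need (k + 1)·f(k+1) − (k + 4)·f(k) = k**2 - 7*k + 4.
d = 3 from the (1,1,2) case.
A polynomial solution: f(k) = k*(k**2 + 23)/6.
So s_k = (B(k−1)f/C)·t_k = (k*(k + 4)*(k**2 + 23)/(6*(k**2 - 7*k + 4)))·t_k = k*(k**2 + 23)/(6*(k + 1)*(k + 2)*(k + 3)).
Check: Δs_k = (k**2 - 7*k + 4)/(k**4 + 10*k**3 + 35*k**2 + 50*k + 24). ✓
Telescoping: Σ = s_(9) − s_(3) = 13/110 − (2/15) = -1/66.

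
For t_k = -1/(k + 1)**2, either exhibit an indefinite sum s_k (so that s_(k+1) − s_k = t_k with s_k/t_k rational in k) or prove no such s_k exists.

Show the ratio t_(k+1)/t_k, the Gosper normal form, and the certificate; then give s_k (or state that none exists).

Compute t_(k+1)/t_k: get (k + 1)**2/(k + 2)**2.
A = k**2 + 2*k + 1, B = k**2 + 4*k + 4, C = 1.
Need (k**2 + 2*k + 1)·f(k+1) − (k**2 + 2*k + 1)·f(k) = 1.
d = 0 from the (2,2,0) case.
Generic f = c0 gives residual -1; -1 = 0 cannot hold, so t_k is not Gosper-summable.

none (Gosper's algorithm certifies no s_k)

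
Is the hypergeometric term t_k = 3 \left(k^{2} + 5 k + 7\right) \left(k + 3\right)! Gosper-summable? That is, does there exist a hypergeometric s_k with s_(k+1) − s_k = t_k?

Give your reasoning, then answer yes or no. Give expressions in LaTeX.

Yes. s_k = 3 \left(k + 1\right) \left(k + 3\right)!.

Ratio r(k) = (k + 4)*(5*k + (k + 1)**2 + 12)/(k**2 + 5*k + 7).
Take A(k)=k + 4, B(k)=1, C(k)=k**2 + 5*k + 7.
f must satisfy (k + 4)·f(k+1) − (1)·f(k) = k**2 + 5*k + 7.
d = 1 from the (1,0,2) case.
Solve for f: f(k) = k + 1 (degree 1 ≤ 1).
Certificate R = B(k−1)f/C = (k + 1)/(k**2 + 5*k + 7) gives s_k = 3*(k + 1)*factorial(k + 3).
s_(k+1) − s_k = 3*(k**2 + 5*k + 7)*factorial(k + 3) = t_k.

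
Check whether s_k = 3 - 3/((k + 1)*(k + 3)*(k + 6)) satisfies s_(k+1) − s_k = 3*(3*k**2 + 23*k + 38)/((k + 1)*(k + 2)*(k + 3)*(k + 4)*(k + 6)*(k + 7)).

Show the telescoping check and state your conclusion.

Valid: the claim telescopes to t_k.

s_(k+1) = 3 - 3/((k + 2)*(k + 4)*(k + 7))
s_(k+1) − s_k = 3*(3*k**2 + 23*k + 38)/(k**6 + 23*k**5 + 207*k**4 + 925*k**3 + 2144*k**2 + 2412*k + 1008)
(s_(k+1) − s_k) − t_k = 0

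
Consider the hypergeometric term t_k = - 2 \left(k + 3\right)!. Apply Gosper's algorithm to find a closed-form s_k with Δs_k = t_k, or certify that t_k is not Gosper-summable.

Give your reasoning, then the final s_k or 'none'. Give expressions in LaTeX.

r(k) = k + 4 after simplifying.
Gosper form: A/B · C(k+1)/C(k) with A=k + 4, B=1, C=1.
Need (k + 4)·f(k+1) − (1)·f(k) = 1.
deg f ≤ -1 (via 1,0,0).
Bound -1 < 0, so the key equation has no polynomial solution.

none (Gosper's algorithm certifies no s_k)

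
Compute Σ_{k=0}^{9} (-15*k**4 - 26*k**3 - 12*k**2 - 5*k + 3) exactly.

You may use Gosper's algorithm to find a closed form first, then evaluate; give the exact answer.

r(k) = (15*k**4 + 86*k**3 + 180*k**2 + 167*k + 55)/(15*k**4 + 26*k**3 + 12*k**2 + 5*k - 3) after simplifying.
Factor: A=1; B=1; C=k**4 + 26*k**3/15 + 4*k**2/5 + k/3 - 1/5.
f must satisfy (1)·f(k+1) − (1)·f(k) = k**4 + 26*k**3/15 + 4*k**2/5 + k/3 - 1/5.
Degrees (0,0,4) ⇒ d ≤ 5.
A polynomial solution: f(k) = k*(3*k - 4)*(k**3 + k**2 + 1)/15.
R(k) = B(k−1)·f(k)/C(k) = k*(3*k - 4)*(k**3 + k**2 + 1)/(15*k**4 + 26*k**3 + 12*k**2 + 5*k - 3); s_k = R·t_k = k*(-3*k**4 + k**3 + 4*k**2 - 3*k + 4).
Check: Δs_k = -15*k**4 - 26*k**3 - 12*k**2 - 5*k + 3. ✓
Evaluate s at k=10 and k=0: -286260 and 0; difference -286260.

Σ = -286260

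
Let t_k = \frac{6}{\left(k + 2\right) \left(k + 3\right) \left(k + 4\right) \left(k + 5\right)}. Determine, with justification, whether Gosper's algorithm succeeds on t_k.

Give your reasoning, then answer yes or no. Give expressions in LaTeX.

Yes. s_k = \frac{k \left(k^{2} + 9 k + 26\right)}{12 \left(k + 2\right) \left(k + 3\right) \left(k + 4\right)}.

t_(k+1)/t_k = (k + 2)/(k + 6).
Factor: A=k + 2; B=k + 6; C=1.
f must satisfy (k + 2)·f(k+1) − (k + 5)·f(k) = 1.
Bound: deg f ≤ 3.
Match coefficients ⇒ f(k) = k*(k**2 + 9*k + 26)/72.
Get s_k = R·t_k = k*(k**2 + 9*k + 26)/(12*(k + 2)*(k + 3)*(k + 4)) with R(k) = B(k−1)f(k)/C(k) = k*(k + 5)*(k**2 + 9*k + 26)/72.
Check: Δs_k = 6/(k**4 + 14*k**3 + 71*k**2 + 154*k + 120). ✓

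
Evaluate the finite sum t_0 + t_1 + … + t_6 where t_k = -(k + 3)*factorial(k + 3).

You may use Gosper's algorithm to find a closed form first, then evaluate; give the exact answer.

Σ = -3628794

The ratio is (k + 4)**2/(k + 3).
Take A(k)=k + 4, B(k)=1, C(k)=k + 3.
Key eq: (k + 4)·f(k+1) = (1)·f(k) + (k + 3).
Degrees (1,0,1) ⇒ d ≤ 0.
Solve for f: f(k) = 1 (degree 0 ≤ 0).
Certificate R = B(k−1)f/C = 1/(k + 3) gives s_k = -factorial(k + 3).
Δs = -(k + 3)*factorial(k + 3), as required.
Telescoping: Σ = s_(7) − s_(0) = -3628800 − (-6) = -3628794.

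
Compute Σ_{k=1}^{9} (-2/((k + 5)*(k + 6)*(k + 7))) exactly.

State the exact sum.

Σ = -11/560

r(k) = (k + 5)/(k + 8) after simplifying.
Factor: A=k + 5; B=k + 8; C=1.
Set up (k + 5)·f(k+1) − (k + 7)·f(k) − (1) = 0.
d = 2 from the (1,1,0) case.
Match coefficients ⇒ f(k) = k*(k + 11)/60.
Then R = B(k−1)f/C = k*(k + 7)*(k + 11)/60, so s_k = R(k)·t_k = k*(-k - 11)/(30*(k + 5)*(k + 6)).
s_(k+1) − s_k = -2/(k**3 + 18*k**2 + 107*k + 210) = t_k.
Sum = s_(10) − s_(1); s_(10) = -7/240, s_(1) = -1/105 ⇒ -11/560.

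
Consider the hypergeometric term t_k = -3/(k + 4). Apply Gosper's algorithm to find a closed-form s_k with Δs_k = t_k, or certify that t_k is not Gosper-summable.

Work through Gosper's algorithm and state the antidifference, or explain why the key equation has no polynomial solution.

r(k) = (k + 4)/(k + 5) after simplifying.
So A=k + 4 and B=k + 5, with C=1.
Solve (k + 4)·f(k+1) − (k + 4)·f(k) = 1.
d = 0 from the (1,1,0) case.
Write f(k) = c0. Then LHS − RHS = -1, requiring -1 = 0: contradictory. No certificate.

none — t_k is not Gosper-summable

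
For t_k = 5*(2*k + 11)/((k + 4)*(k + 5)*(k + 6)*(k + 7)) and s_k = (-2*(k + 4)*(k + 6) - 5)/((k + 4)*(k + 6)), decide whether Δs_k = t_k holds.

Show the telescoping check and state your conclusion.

s_(k+1) = (-2*(k + 5)*(k + 7) - 5)/((k + 5)*(k + 7))
s_(k+1) − s_k = 5*(2*k + 11)/(k**4 + 22*k**3 + 179*k**2 + 638*k + 840)
(s_(k+1) − s_k) − t_k = 0

Valid — Δs_k = t_k.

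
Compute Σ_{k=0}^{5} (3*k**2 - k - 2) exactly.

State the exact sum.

Step 1: r(k) = k*(3*k + 5)/(3*k**2 - k - 2).
Normal form (A,B,C) = (1, 1, k**2 - k/3 - 2/3).
Solve (1)·f(k+1) − (1)·f(k) = k**2 - k/3 - 2/3.
d = 3 from the (0,0,2) case.
Solving with deg f ≤ 3: f(k) = k*(k**2 - 2*k - 1)/3.
R(k) = B(k−1)·f(k)/C(k) = k*(k**2 - 2*k - 1)/((k - 1)*(3*k + 2)); s_k = R·t_k = k*(k**2 - 2*k - 1).
Δs = 3*k**2 - k - 2, as required.
Telescoping: Σ = s_(6) − s_(0) = 138 − (0) = 138.

Σ = 138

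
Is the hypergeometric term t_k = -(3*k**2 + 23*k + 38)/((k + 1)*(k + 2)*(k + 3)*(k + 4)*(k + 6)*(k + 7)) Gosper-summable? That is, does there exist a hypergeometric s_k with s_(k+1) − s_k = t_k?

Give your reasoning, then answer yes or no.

Yes. s_k = k*(-k**2 - 10*k - 27)/(18*(k**3 + 10*k**2 + 27*k + 18)).

r(k) = (k + 1)*(k + 6)*(23*k + 3*(k + 1)**2 + 61)/((k + 5)*(k + 8)*(3*k**2 + 23*k + 38)) after simplifying.
Take A(k)=k + 1, B(k)=k + 8, C(k)=k**3 + 38*k**2/3 + 51*k + 190/3.
Solve (k + 1)·f(k+1) − (k + 7)·f(k) = k**3 + 38*k**2/3 + 51*k + 190/3.
d = 6 from the (1,1,3) case.
Match coefficients ⇒ f(k) = k*(k + 2)*(k + 4)*(k + 5)*(k**2 + 10*k + 27)/54.
Certificate R = B(k−1)f/C = k*(k + 2)*(k + 4)*(k + 7)*(k**2 + 10*k + 27)/(18*(3*k**2 + 23*k + 38)) gives s_k = k*(-k**2 - 10*k - 27)/(18*(k**3 + 10*k**2 + 27*k + 18)).
Verify: (-3*k**2 - 23*k - 38)/(k**6 + 23*k**5 + 207*k**4 + 925*k**3 + 2144*k**2 + 2412*k + 1008) matches t_k.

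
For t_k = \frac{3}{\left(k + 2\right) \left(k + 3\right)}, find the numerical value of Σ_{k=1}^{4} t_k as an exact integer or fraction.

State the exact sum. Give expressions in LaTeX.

Σ = 4/7

r(k) = (k + 2)/(k + 4) after simplifying.
So A=k + 2 and B=k + 4, with C=1.
f must satisfy (k + 2)·f(k+1) − (k + 3)·f(k) = 1.
From deg A=1, deg B=1, deg C=0: d=1.
A polynomial solution: f(k) = k/2.
Get s_k = R·t_k = 3*k/(2*(k + 2)) with R(k) = B(k−1)f(k)/C(k) = k*(k + 3)/2.
s_(k+1) − s_k = 3/(k**2 + 5*k + 6) = t_k.
Telescoping: Σ = s_(5) − s_(1) = 15/14 − (1/2) = 4/7.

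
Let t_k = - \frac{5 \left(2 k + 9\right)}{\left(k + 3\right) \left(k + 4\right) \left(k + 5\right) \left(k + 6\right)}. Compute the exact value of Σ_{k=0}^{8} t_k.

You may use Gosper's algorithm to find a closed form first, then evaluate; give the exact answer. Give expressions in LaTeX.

Ratio r(k) = (k + 3)*(2*k + 11)/((k + 7)*(2*k + 9)).
Gosper form: A/B · C(k+1)/C(k) with A=k + 3, B=k + 7, C=k + 9/2.
Key eq: (k + 3)·f(k+1) = (k + 6)·f(k) + (k + 9/2).
From deg A=1, deg B=1, deg C=1: d=3.
Match coefficients ⇒ f(k) = k*(k + 4)*(k + 8)/30.
Certificate R = B(k−1)f/C = k*(k + 4)*(k + 6)*(k + 8)/(15*(2*k + 9)) gives s_k = k*(-k - 8)/(3*(k**2 + 8*k + 15)).
s_(k+1) − s_k = 5*(-2*k - 9)/(k**4 + 18*k**3 + 119*k**2 + 342*k + 360) = t_k.
Σ_(k=0)^(8) t_k = s_(9) − s_(0) = -17/56 − (0) = -17/56.

Σ = -17/56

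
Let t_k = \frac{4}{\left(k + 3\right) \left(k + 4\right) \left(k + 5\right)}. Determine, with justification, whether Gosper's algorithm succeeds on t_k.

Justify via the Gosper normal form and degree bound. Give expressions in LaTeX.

r(k) = (k + 3)/(k + 6) after simplifying.
Normal form (A,B,C) = (k + 3, k + 6, 1).
Solve (k + 3)·f(k+1) − (k + 5)·f(k) = 1.
deg f ≤ 2 (via 1,1,0).
Solving with deg f ≤ 2: f(k) = k*(k + 7)/24.
Get s_k = R·t_k = k*(k + 7)/(6*(k + 3)*(k + 4)) with R(k) = B(k−1)f(k)/C(k) = k*(k + 5)*(k + 7)/24.
Δs = 4/(k**3 + 12*k**2 + 47*k + 60), as required.

Yes. s_k = \frac{k \left(k + 7\right)}{6 \left(k + 3\right) \left(k + 4\right)}.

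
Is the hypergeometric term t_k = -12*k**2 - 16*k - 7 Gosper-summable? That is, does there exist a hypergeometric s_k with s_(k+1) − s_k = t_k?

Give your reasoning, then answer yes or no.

Step 1: r(k) = (12*k**2 + 40*k + 35)/(12*k**2 + 16*k + 7).
Gosper form: A/B · C(k+1)/C(k) with A=1, B=1, C=k**2 + 4*k/3 + 7/12.
Solve (1)·f(k+1) − (1)·f(k) = k**2 + 4*k/3 + 7/12.
Degrees (0,0,2) ⇒ d ≤ 3.
Solve for f: f(k) = k*(4*k**2 + 2*k + 1)/12 (degree 3 ≤ 3).
Get s_k = R·t_k = k*(-4*k**2 - 2*k - 1) with R(k) = B(k−1)f(k)/C(k) = k*(4*k**2 + 2*k + 1)/(12*k**2 + 16*k + 7).
Verify: -12*k**2 - 16*k - 7 matches t_k.

Yes. s_k = k*(-4*k**2 - 2*k - 1).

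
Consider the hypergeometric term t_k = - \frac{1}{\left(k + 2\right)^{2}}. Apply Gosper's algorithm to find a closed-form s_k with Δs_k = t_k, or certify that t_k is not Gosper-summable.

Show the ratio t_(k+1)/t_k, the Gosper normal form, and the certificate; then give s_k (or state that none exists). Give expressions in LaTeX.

r(k) = (k + 2)**2/(k + 3)**2 after simplifying.
Take A(k)=k**2 + 4*k + 4, B(k)=k**2 + 6*k + 9, C(k)=1.
Key eq: (k**2 + 4*k + 4)·f(k+1) = (k**2 + 4*k + 4)·f(k) + (1).
Bound: deg f ≤ 0.
Write f(k) = c0. Then LHS − RHS = -1, requiring -1 = 0: contradictory. No certificate.

not Gosper-summable; s_k does not exist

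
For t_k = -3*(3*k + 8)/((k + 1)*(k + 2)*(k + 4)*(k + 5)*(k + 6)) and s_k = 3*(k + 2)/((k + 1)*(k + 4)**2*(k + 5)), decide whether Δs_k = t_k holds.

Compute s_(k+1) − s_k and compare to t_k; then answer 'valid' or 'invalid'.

s_(k+1) = 3*(k + 3)/((k + 2)*(k + 5)**2*(k + 6))
s_(k+1) − s_k = 3*((k + 1)*(k + 3)*(k + 4)**2 - (k + 2)**2*(k + 5)*(k + 6))/((k + 1)*(k + 2)*(k + 4)**2*(k + 5)**2*(k + 6))
(s_(k+1) − s_k) − t_k = 24*(k**2 + 7*k + 11)/(k**7 + 27*k**6 + 303*k**5 + 1821*k**4 + 6276*k**3 + 12252*k**2 + 12320*k + 4800)

Invalid: residual 24*(k**2 + 7*k + 11)/(k**7 + 27*k**6 + 303*k**5 + 1821*k**4 + 6276*k**3 + 12252*k**2 + 12320*k + 4800) ≠ 0.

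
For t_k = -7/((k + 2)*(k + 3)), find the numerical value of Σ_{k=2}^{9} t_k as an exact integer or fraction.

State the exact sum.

Σ = -7/6

t_(k+1)/t_k = (k + 2)/(k + 4).
A = k + 2, B = k + 4, C = 1.
f must satisfy (k + 2)·f(k+1) − (k + 3)·f(k) = 1.
Bound: deg f ≤ 1.
Coefficient equations give f(k) = k/2.
Certificate R = B(k−1)f/C = k*(k + 3)/2 gives s_k = -7*k/(2*k + 4).
Δs = -7/(k**2 + 5*k + 6), as required.
Telescoping: Σ = s_(10) − s_(2) = -35/12 − (-7/4) = -7/6.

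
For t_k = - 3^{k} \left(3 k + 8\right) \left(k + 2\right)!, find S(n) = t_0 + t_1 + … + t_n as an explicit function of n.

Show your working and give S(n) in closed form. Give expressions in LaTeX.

S(n) = - 3 \cdot 3^{n} \left(n + 3\right)! + 2

t_(k+1)/t_k = 3*(k + 3)*(3*k + 11)/(3*k + 8).
Gosper form: A/B · C(k+1)/C(k) with A=3*k + 9, B=1, C=k + 8/3.
Solve (3*k + 9)·f(k+1) − (1)·f(k) = k + 8/3.
d = 0 from the (1,0,1) case.
Match coefficients ⇒ f(k) = 1/3.
Certificate R = B(k−1)f/C = 1/(3*k + 8) gives s_k = -3**k*factorial(k + 2).
s_(k+1) − s_k = -3**k*(3*k + 8)*factorial(k + 2) = t_k.
Telescope: S(n) = s_(n+1) − s_(0) = -3**(n + 1)*factorial(n + 3) − (-2) = -3*3**n*factorial(n + 3) + 2.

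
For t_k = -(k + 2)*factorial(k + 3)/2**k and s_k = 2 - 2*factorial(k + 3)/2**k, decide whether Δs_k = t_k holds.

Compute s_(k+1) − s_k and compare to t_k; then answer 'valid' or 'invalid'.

s_(k+1) = -2*2**(-k - 1)*factorial(k + 4) + 2
s_(k+1) − s_k = -(k + 2)*factorial(k + 3)/2**k
(s_(k+1) − s_k) − t_k = 0

Valid: the claim telescopes to t_k.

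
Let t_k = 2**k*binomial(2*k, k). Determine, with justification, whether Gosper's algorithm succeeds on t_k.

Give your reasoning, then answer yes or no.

No — t_k has no hypergeometric antidifference.

Compute t_(k+1)/t_k: get 4*(2*k + 1)/(k + 1).
Normal form (A,B,C) = (8*k + 4, k + 1, 1).
Key eq: (8*k + 4)·f(k+1) = (k)·f(k) + (1).
deg f ≤ -1 (via 1,1,0).
Negative degree bound (-1): no f exists, t_k not Gosper-summable.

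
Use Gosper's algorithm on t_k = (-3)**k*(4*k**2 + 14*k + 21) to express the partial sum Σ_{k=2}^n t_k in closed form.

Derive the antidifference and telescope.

r(k) = 3*(-4*k**2 - 22*k - 39)/(4*k**2 + 14*k + 21) after simplifying.
Gosper form: A/B · C(k+1)/C(k) with A=-3, B=1, C=k**2 + 7*k/2 + 21/4.
Solve (-3)·f(k+1) − (1)·f(k) = k**2 + 7*k/2 + 21/4.
deg f ≤ 2 (via 0,0,2).
A polynomial solution: f(k) = -(k**2 + 2*k + 3)/4.
R(k) = B(k−1)·f(k)/C(k) = -(k**2 + 2*k + 3)/(4*k**2 + 14*k + 21); s_k = R·t_k = (-3)**k*(-k**2 - 2*k - 3).
s_(k+1) − s_k = (-3)**k*(4*k**2 + 14*k + 21) = t_k.
Σ_(k=2)^n t_k = s_(n+1) − s_(2) = (3*(-3)**n*(n**2 + 4*n + 6)) − (-99), i.e. 3*(-3)**n*n**2 + 12*(-3)**n*n + 18*(-3)**n + 99.

S(n) = 3*(-3)**n*n**2 + 12*(-3)**n*n + 18*(-3)**n + 99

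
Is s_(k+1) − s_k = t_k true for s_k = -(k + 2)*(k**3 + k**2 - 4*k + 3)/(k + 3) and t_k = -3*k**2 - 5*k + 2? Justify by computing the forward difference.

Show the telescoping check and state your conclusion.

Invalid: residual (2*k**3 + 13*k**2 + 17*k - 9)/(k**2 + 7*k + 12) ≠ 0.

s_(k+1) = (k + 3)*(4*k - (k + 1)**3 - (k + 1)**2 + 1)/(k + 4)
s_(k+1) − s_k = (-3*k**4 - 24*k**3 - 56*k**2 - 29*k + 15)/(k**2 + 7*k + 12)
(s_(k+1) − s_k) − t_k = (2*k**3 + 13*k**2 + 17*k - 9)/(k**2 + 7*k + 12)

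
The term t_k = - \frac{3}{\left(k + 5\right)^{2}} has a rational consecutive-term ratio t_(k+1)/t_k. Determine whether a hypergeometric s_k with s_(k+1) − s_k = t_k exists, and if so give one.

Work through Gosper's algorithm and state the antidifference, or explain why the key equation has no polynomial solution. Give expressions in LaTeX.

Ratio r(k) = (k + 5)**2/(k + 6)**2.
A = k**2 + 10*k + 25, B = k**2 + 12*k + 36, C = 1.
Solve (k**2 + 10*k + 25)·f(k+1) − (k**2 + 10*k + 25)·f(k) = 1.
From deg A=2, deg B=2, deg C=0: d=0.
Generic f = c0 gives residual -1; -1 = 0 cannot hold, so t_k is not Gosper-summable.

not Gosper-summable; s_k does not exist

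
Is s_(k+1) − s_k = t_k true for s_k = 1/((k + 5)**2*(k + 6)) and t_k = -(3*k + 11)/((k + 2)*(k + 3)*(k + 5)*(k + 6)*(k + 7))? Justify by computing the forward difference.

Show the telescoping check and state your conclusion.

Invalid: residual 12*(k**2 + 9*k + 19)/(k**7 + 34*k**6 + 486*k**5 + 3776*k**4 + 17165*k**3 + 45462*k**2 + 64620*k + 37800) ≠ 0.

s_(k+1) = 1/((k + 6)**2*(k + 7))
s_(k+1) − s_k = ((k + 5)**2 - (k + 6)*(k + 7))/((k + 5)**2*(k + 6)**2*(k + 7))
(s_(k+1) − s_k) − t_k = 12*(k**2 + 9*k + 19)/(k**7 + 34*k**6 + 486*k**5 + 3776*k**4 + 17165*k**3 + 45462*k**2 + 64620*k + 37800)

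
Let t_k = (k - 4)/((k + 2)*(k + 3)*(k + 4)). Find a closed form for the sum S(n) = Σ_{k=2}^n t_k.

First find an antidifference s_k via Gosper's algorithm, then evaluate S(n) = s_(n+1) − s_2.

Compute t_(k+1)/t_k: get (k - 3)*(k + 2)/((k - 4)*(k + 5)).
Gosper form: A/B · C(k+1)/C(k) with A=k + 2, B=k + 5, C=k - 4.
Solve (k + 2)·f(k+1) − (k + 4)·f(k) = k - 4.
Bound: deg f ≤ 2.
Solving with deg f ≤ 2: f(k) = -k*(k + 11)/6.
Get s_k = R·t_k = k*(-k - 11)/(6*(k + 2)*(k + 3)) with R(k) = B(k−1)f(k)/C(k) = -k*(k + 4)*(k + 11)/(6*(k - 4)).
Verify: (k - 4)/(k**3 + 9*k**2 + 26*k + 24) matches t_k.
Telescope: S(n) = s_(n+1) − s_(2) = (-n**2 - 13*n - 12)/(6*(n**2 + 7*n + 12)) − (-13/60) = (n**2 - 13*n + 12)/(20*(n**2 + 7*n + 12)).

S(n) = (n**2 - 13*n + 12)/(20*(n**2 + 7*n + 12))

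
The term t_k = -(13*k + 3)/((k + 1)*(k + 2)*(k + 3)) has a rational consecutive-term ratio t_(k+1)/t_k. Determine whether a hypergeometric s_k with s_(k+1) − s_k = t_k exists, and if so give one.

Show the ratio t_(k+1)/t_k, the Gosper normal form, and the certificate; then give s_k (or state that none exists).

Step 1: r(k) = (k + 1)*(13*k + 16)/((k + 4)*(13*k + 3)).
Gosper form: A/B · C(k+1)/C(k) with A=k + 1, B=k + 4, C=k + 3/13.
f must satisfy (k + 1)·f(k+1) − (k + 3)·f(k) = k + 3/13.
d = 2 from the (1,1,1) case.
Coefficient equations give f(k) = k*(4*k - 1)/13.
So s_k = (B(k−1)f/C)·t_k = (k*(k + 3)*(4*k - 1)/(13*k + 3))·t_k = k*(1 - 4*k)/((k + 1)*(k + 2)).
s_(k+1) − s_k = (-13*k - 3)/(k**3 + 6*k**2 + 11*k + 6) = t_k.

s_k = k*(1 - 4*k)/((k + 1)*(k + 2))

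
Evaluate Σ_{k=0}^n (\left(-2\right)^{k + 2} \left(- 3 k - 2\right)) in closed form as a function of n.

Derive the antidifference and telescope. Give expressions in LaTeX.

S(n) = \left(-2\right)^{n + 3} \left(n + 1\right)

The ratio is 2*(-3*k - 5)/(3*k + 2).
Normal form (A,B,C) = (-2, 1, k + 2/3).
Set up (-2)·f(k+1) − (1)·f(k) − (k + 2/3) = 0.
d = 1 from the (0,0,1) case.
A polynomial solution: f(k) = -k/3.
So s_k = (B(k−1)f/C)·t_k = (-k/(3*k + 2))·t_k = (-2)**(k + 2)*k.
s_(k+1) − s_k = (-2)**(k + 2)*(-3*k - 2) = t_k.
s_(n+1) = (-2)**(n + 3)*(n + 1) and s_(0) = 0, so S(n) = (-2)**(n + 3)*(n + 1).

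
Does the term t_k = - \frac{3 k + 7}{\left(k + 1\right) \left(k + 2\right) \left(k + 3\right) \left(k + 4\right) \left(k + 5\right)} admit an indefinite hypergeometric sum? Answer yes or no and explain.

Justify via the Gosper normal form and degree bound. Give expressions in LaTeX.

Yes. s_k = \frac{k \left(- k^{2} - 8 k - 19\right)}{12 \left(k^{3} + 8 k^{2} + 19 k + 12\right)}.

Step 1: r(k) = (k + 1)*(3*k + 10)/((k + 6)*(3*k + 7)).
So A=k + 1 and B=k + 6, with C=k + 7/3.
Set up (k + 1)·f(k+1) − (k + 5)·f(k) − (k + 7/3) = 0.
d = 4 from the (1,1,1) case.
Solve for f: f(k) = k*(k + 2)*(k**2 + 8*k + 19)/36 (degree 4 ≤ 4).
So s_k = (B(k−1)f/C)·t_k = (k*(k + 2)*(k + 5)*(k**2 + 8*k + 19)/(12*(3*k + 7)))·t_k = k*(-k**2 - 8*k - 19)/(12*(k**3 + 8*k**2 + 19*k + 12)).
s_(k+1) − s_k = (-3*k - 7)/(k**5 + 15*k**4 + 85*k**3 + 225*k**2 + 274*k + 120) = t_k.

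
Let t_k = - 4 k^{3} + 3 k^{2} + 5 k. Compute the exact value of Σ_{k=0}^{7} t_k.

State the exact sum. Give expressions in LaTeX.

Σ = -2576

r(k) = (4*k**3 + 9*k**2 + k - 4)/(k*(4*k**2 - 3*k - 5)) after simplifying.
A = 1, B = 1, C = k**3 - 3*k**2/4 - 5*k/4.
Solve (1)·f(k+1) − (1)·f(k) = k**3 - 3*k**2/4 - 5*k/4.
Bound: deg f ≤ 4.
Solving with deg f ≤ 4: f(k) = k*(k - 1)*(k**2 - 2*k - 2)/4.
R(k) = B(k−1)·f(k)/C(k) = (k - 1)*(k**2 - 2*k - 2)/(4*k**2 - 3*k - 5); s_k = R·t_k = k*(-k**3 + 3*k**2 - 2).
s_(k+1) − s_k = k*(-4*k**2 + 3*k + 5) = t_k.
Sum = s_(8) − s_(0); s_(8) = -2576, s_(0) = 0 ⇒ -2576.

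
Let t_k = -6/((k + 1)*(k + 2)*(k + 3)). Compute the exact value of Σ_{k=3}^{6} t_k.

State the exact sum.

Σ = -13/120

r(k) = (k + 1)/(k + 4) after simplifying.
A = k + 1, B = k + 4, C = 1.
Set up (k + 1)·f(k+1) − (k + 3)·f(k) − (1) = 0.
d = 2 from the (1,1,0) case.
Coefficient equations give f(k) = k*(k + 3)/4.
R(k) = B(k−1)·f(k)/C(k) = k*(k + 3)**2/4; s_k = R·t_k = 3*k*(-k - 3)/(2*(k + 1)*(k + 2)).
Check: Δs_k = -6/(k**3 + 6*k**2 + 11*k + 6). ✓
Telescoping: Σ = s_(7) − s_(3) = -35/24 − (-27/20) = -13/120.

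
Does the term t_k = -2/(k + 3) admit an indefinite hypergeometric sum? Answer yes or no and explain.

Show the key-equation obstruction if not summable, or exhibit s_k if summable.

No — key equation has no polynomial f.

The ratio is (k + 3)/(k + 4).
So A=k + 3 and B=k + 4, with C=1.
Set up (k + 3)·f(k+1) − (k + 3)·f(k) − (1) = 0.
From deg A=1, deg B=1, deg C=0: d=0.
Generic f = c0 gives residual -1; -1 = 0 cannot hold, so t_k is not Gosper-summable.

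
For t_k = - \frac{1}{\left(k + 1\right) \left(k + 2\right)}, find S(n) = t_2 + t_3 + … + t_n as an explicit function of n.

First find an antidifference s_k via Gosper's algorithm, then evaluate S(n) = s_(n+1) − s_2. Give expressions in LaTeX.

S(n) = \frac{1 - n}{3 \left(n + 2\right)}

The ratio is (k + 1)/(k + 3).
Factor: A=k + 1; B=k + 3; C=1.
Set up (k + 1)·f(k+1) − (k + 2)·f(k) − (1) = 0.
d = 1 from the (1,1,0) case.
A polynomial solution: f(k) = k.
Then R = B(k−1)f/C = k*(k + 2), so s_k = R(k)·t_k = -k/(k + 1).
s_(k+1) − s_k = -1/(k**2 + 3*k + 2) = t_k.
Evaluate: s_(n+1) = (-n - 1)/(n + 2); subtract s_(2) = -2/3 ⇒ S(n) = (1 - n)/(3*(n + 2)).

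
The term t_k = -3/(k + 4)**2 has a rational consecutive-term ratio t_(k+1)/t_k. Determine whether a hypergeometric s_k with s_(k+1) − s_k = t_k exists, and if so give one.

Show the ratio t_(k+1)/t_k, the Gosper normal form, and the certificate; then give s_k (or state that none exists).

r(k) = (k + 4)**2/(k + 5)**2 after simplifying.
Take A(k)=k**2 + 8*k + 16, B(k)=k**2 + 10*k + 25, C(k)=1.
f must satisfy (k**2 + 8*k + 16)·f(k+1) − (k**2 + 8*k + 16)·f(k) = 1.
d = 0 from the (2,2,0) case.
Put f(k) = c0: A·f(k+1) − B(k−1)·f(k) − C = -1; need -1 = 0 — inconsistent ⇒ no f, not summable.

none (Gosper's algorithm certifies no s_k)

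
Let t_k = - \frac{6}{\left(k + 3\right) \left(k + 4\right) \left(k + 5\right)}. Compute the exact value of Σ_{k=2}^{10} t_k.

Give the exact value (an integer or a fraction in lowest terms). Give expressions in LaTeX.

Step 1: r(k) = (k + 3)/(k + 6).
Factor: A=k + 3; B=k + 6; C=1.
Need (k + 3)·f(k+1) − (k + 5)·f(k) = 1.
Bound: deg f ≤ 2.
A polynomial solution: f(k) = k*(k + 7)/24.
So s_k = (B(k−1)f/C)·t_k = (k*(k + 5)*(k + 7)/24)·t_k = k*(-k - 7)/(4*(k + 3)*(k + 4)).
s_(k+1) − s_k = -6/(k**3 + 12*k**2 + 47*k + 60) = t_k.
Σ_(k=2)^(10) t_k = s_(11) − s_(2) = -33/140 − (-3/20) = -3/35.

Σ = -3/35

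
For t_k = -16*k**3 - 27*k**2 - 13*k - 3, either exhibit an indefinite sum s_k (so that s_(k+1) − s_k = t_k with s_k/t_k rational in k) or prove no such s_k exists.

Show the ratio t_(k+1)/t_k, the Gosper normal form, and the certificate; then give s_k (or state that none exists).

Compute t_(k+1)/t_k: get (16*k**3 + 75*k**2 + 115*k + 59)/(16*k**3 + 27*k**2 + 13*k + 3).
A = 1, B = 1, C = k**3 + 27*k**2/16 + 13*k/16 + 3/16.
Solve (1)·f(k+1) − (1)·f(k) = k**3 + 27*k**2/16 + 13*k/16 + 3/16.
d = 4 from the (0,0,3) case.
Match coefficients ⇒ f(k) = k*(4*k**3 + k**2 - 3*k + 1)/16.
Certificate R = B(k−1)f/C = k*(4*k**3 + k**2 - 3*k + 1)/(16*k**3 + 27*k**2 + 13*k + 3) gives s_k = k*(-4*k**3 - k**2 + 3*k - 1).
Verify: -16*k**3 - 27*k**2 - 13*k - 3 matches t_k.

s_k = k*(-4*k**3 - k**2 + 3*k - 1)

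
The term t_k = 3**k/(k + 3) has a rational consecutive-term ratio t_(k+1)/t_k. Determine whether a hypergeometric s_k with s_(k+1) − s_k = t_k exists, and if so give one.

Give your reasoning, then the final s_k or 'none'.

r(k) = 3*(k + 3)/(k + 4) after simplifying.
Take A(k)=3*k + 9, B(k)=k + 4, C(k)=1.
Key eq: (3*k + 9)·f(k+1) = (k + 3)·f(k) + (1).
From deg A=1, deg B=1, deg C=0: d=-1.
Negative degree bound (-1): no f exists, t_k not Gosper-summable.

not Gosper-summable; s_k does not exist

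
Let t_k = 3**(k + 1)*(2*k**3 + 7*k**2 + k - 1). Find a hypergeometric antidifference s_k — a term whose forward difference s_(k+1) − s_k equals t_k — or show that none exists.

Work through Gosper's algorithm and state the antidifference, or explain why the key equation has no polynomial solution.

s_k = 3**(k + 1)*(k**3 - k**2 - k + 1)

r(k) = 3*(2*k**3 + 13*k**2 + 21*k + 9)/(2*k**3 + 7*k**2 + k - 1) after simplifying.
Take A(k)=3, B(k)=1, C(k)=k**3 + 7*k**2/2 + k/2 - 1/2.
f must satisfy (3)·f(k+1) − (1)·f(k) = k**3 + 7*k**2/2 + k/2 - 1/2.
d = 3 from the (0,0,3) case.
Match coefficients ⇒ f(k) = (k - 1)**2*(k + 1)/2.
Get s_k = R·t_k = 3**(k + 1)*(k**3 - k**2 - k + 1) with R(k) = B(k−1)f(k)/C(k) = (k - 1)**2*(k + 1)/((2*k + 1)*(k**2 + 3*k - 1)).
Δs = 3**(k + 1)*(2*k**3 + 7*k**2 + k - 1), as required.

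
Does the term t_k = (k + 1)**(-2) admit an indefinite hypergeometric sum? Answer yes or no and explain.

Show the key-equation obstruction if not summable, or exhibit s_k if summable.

No — the linear system for f has no solution.

The ratio is (k + 1)**2/(k + 2)**2.
Factor: A=k**2 + 2*k + 1; B=k**2 + 4*k + 4; C=1.
Key eq: (k**2 + 2*k + 1)·f(k+1) = (k**2 + 2*k + 1)·f(k) + (1).
Degrees (2,2,0) ⇒ d ≤ 0.
Write f(k) = c0. Then LHS − RHS = -1, requiring -1 = 0: contradictory. No certificate.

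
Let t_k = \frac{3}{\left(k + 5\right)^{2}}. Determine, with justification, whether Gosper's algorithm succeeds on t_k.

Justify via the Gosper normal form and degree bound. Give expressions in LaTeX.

No — the linear system for f has no solution.

Step 1: r(k) = (k + 5)**2/(k + 6)**2.
Normal form (A,B,C) = (k**2 + 10*k + 25, k**2 + 12*k + 36, 1).
Set up (k**2 + 10*k + 25)·f(k+1) − (k**2 + 10*k + 25)·f(k) − (1) = 0.
d = 0 from the (2,2,0) case.
f = c0 ⇒ A·f(k+1) − B(k−1)·f(k) − C = -1. The system {-1 = 0} is inconsistent; no antidifference.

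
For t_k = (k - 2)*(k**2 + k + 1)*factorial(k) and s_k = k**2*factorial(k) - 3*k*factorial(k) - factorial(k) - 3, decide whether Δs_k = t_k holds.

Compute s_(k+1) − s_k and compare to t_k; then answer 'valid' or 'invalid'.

valid (s_(k+1) − s_k reduces to t_k)

s_(k+1) = k**3*factorial(k) - 4*k*factorial(k) - 3*factorial(k) - 3
s_(k+1) − s_k = (k - 2)*(k**2 + k + 1)*factorial(k)
(s_(k+1) − s_k) − t_k = 0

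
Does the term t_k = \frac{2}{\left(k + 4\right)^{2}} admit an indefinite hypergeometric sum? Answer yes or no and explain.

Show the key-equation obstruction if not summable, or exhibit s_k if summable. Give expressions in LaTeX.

The ratio is (k + 4)**2/(k + 5)**2.
Factor: A=k**2 + 8*k + 16; B=k**2 + 10*k + 25; C=1.
Solve (k**2 + 8*k + 16)·f(k+1) − (k**2 + 8*k + 16)·f(k) = 1.
Bound: deg f ≤ 0.
Generic f = c0 gives residual -1; -1 = 0 cannot hold, so t_k is not Gosper-summable.

No — the linear system for f has no solution.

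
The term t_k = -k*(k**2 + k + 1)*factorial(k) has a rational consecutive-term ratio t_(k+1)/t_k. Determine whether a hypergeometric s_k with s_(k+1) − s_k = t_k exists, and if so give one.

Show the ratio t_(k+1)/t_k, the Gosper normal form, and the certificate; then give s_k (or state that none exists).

s_k = (-k**2 + k + 1)*factorial(k)

Step 1: r(k) = (k + 1)**2*(k + (k + 1)**2 + 2)/(k*(k**2 + k + 1)).
A = k + 1, B = 1, C = k**3 + k**2 + k.
Solve (k + 1)·f(k+1) − (1)·f(k) = k**3 + k**2 + k.
From deg A=1, deg B=0, deg C=3: d=2.
Coefficient equations give f(k) = k**2 - k - 1.
So s_k = (B(k−1)f/C)·t_k = ((k**2 - k - 1)/(k*(k**2 + k + 1)))·t_k = (-k**2 + k + 1)*factorial(k).
Check: Δs_k = -k*(k**2 + k + 1)*factorial(k). ✓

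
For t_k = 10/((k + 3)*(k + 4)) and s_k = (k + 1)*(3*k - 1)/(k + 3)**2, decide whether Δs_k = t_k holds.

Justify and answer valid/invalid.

s_(k+1) = (k + 2)*(3*k + 2)/(k + 4)**2
s_(k+1) − s_k = 4*(4*k**2 + 18*k + 13)/(k**4 + 14*k**3 + 73*k**2 + 168*k + 144)
(s_(k+1) − s_k) − t_k = 2*(3*k**2 + k - 34)/(k**4 + 14*k**3 + 73*k**2 + 168*k + 144)

Invalid: residual 2*(3*k**2 + k - 34)/(k**4 + 14*k**3 + 73*k**2 + 168*k + 144) ≠ 0.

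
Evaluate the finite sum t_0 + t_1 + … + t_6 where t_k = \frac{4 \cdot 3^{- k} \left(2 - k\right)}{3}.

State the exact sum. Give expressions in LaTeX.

The ratio is (k - 1)/(3*(k - 2)).
Gosper form: A/B · C(k+1)/C(k) with A=1/3, B=1, C=k - 2.
Need (1/3)·f(k+1) − (1)·f(k) = k - 2.
deg f ≤ 1 (via 0,0,1).
A polynomial solution: f(k) = -3*(2*k - 3)/4.
So s_k = (B(k−1)f/C)·t_k = (-3*(2*k - 3)/(4*(k - 2)))·t_k = (2*k - 3)/3**k.
s_(k+1) − s_k = 4*(2 - k)/(3*3**k) = t_k.
Telescoping: Σ = s_(7) − s_(0) = 11/2187 − (-3) = 6572/2187.

Σ = 6572/2187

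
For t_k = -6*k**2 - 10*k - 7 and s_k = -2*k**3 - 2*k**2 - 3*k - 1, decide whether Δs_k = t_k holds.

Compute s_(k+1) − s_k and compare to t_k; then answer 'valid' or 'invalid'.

s_(k+1) = -2*k**3 - 8*k**2 - 13*k - 8
s_(k+1) − s_k = -6*k**2 - 10*k - 7
(s_(k+1) − s_k) − t_k = 0

valid; difference matches t_k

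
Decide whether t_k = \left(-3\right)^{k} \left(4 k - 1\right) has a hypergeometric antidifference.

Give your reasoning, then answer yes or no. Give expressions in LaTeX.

Yes. s_k = \left(-3\right)^{k} \left(1 - k\right).

Ratio r(k) = 3*(-4*k - 3)/(4*k - 1).
Gosper form: A/B · C(k+1)/C(k) with A=-3, B=1, C=k - 1/4.
Need (-3)·f(k+1) − (1)·f(k) = k - 1/4.
Bound: deg f ≤ 1.
Solve for f: f(k) = -(k - 1)/4 (degree 1 ≤ 1).
R(k) = B(k−1)·f(k)/C(k) = -(k - 1)/(4*k - 1); s_k = R·t_k = (-3)**k*(1 - k).
s_(k+1) − s_k = (-3)**k*(4*k - 1) = t_k.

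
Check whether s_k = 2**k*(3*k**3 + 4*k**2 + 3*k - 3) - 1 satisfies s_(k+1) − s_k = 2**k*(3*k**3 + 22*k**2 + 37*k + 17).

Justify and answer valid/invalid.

valid; difference matches t_k

s_(k+1) = 2**(k + 1)*(3*k + 3*(k + 1)**3 + 4*(k + 1)**2) - 1
s_(k+1) − s_k = 2**k*(3*k**3 + 22*k**2 + 37*k + 17)
(s_(k+1) − s_k) − t_k = 0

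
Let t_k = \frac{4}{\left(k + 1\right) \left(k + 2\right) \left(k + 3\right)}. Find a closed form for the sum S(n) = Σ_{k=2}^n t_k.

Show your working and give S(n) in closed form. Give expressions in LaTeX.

S(n) = \frac{n^{2} + 5 n - 6}{6 \left(n^{2} + 5 n + 6\right)}

t_(k+1)/t_k = (k + 1)/(k + 4).
A = k + 1, B = k + 4, C = 1.
f must satisfy (k + 1)·f(k+1) − (k + 3)·f(k) = 1.
Degrees (1,1,0) ⇒ d ≤ 2.
Match coefficients ⇒ f(k) = k*(k + 3)/4.
Get s_k = R·t_k = k*(k + 3)/((k + 1)*(k + 2)) with R(k) = B(k−1)f(k)/C(k) = k*(k + 3)**2/4.
Check: Δs_k = 4/(k**3 + 6*k**2 + 11*k + 6). ✓
Σ_(k=2)^n t_k = s_(n+1) − s_(2) = ((n**2 + 5*n + 4)/(n**2 + 5*n + 6)) − (5/6), i.e. (n**2 + 5*n - 6)/(6*(n**2 + 5*n + 6)).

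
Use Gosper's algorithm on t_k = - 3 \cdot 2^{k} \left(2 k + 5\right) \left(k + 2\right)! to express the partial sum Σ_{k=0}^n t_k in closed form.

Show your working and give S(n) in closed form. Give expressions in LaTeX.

S(n) = - 6 \cdot 2^{n} \left(n + 3\right)! + 6

Ratio r(k) = 2*(k + 3)*(2*k + 7)/(2*k + 5).
Normal form (A,B,C) = (2*k + 6, 1, k + 5/2).
Solve (2*k + 6)·f(k+1) − (1)·f(k) = k + 5/2.
deg f ≤ 0 (via 1,0,1).
Solve for f: f(k) = 1/2 (degree 0 ≤ 0).
Then R = B(k−1)f/C = 1/(2*k + 5), so s_k = R(k)·t_k = -3*2**k*factorial(k + 2).
Verify: -3*2**k*(2*k + 5)*factorial(k + 2) matches t_k.
Telescope: S(n) = s_(n+1) − s_(0) = -6*2**n*factorial(n + 3) − (-6) = -6*2**n*factorial(n + 3) + 6.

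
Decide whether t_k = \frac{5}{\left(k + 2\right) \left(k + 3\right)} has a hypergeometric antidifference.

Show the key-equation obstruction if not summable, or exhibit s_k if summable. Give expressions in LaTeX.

Compute t_(k+1)/t_k: get (k + 2)/(k + 4).
Take A(k)=k + 2, B(k)=k + 4, C(k)=1.
Solve (k + 2)·f(k+1) − (k + 3)·f(k) = 1.
d = 1 from the (1,1,0) case.
Solve for f: f(k) = k/2 (degree 1 ≤ 1).
Get s_k = R·t_k = 5*k/(2*(k + 2)) with R(k) = B(k−1)f(k)/C(k) = k*(k + 3)/2.
Check: Δs_k = 5/(k**2 + 5*k + 6). ✓

Yes. s_k = \frac{5 k}{2 \left(k + 2\right)}.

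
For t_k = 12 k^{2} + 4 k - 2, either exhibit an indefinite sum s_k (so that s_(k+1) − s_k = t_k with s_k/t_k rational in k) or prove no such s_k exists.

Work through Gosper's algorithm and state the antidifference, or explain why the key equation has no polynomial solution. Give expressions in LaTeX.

The ratio is (6*k**2 + 14*k + 7)/(6*k**2 + 2*k - 1).
Take A(k)=1, B(k)=1, C(k)=k**2 + k/3 - 1/6.
Need (1)·f(k+1) − (1)·f(k) = k**2 + k/3 - 1/6.
Degrees (0,0,2) ⇒ d ≤ 3.
Solving with deg f ≤ 3: f(k) = k*(2*k**2 - 2*k - 1)/6.
R(k) = B(k−1)·f(k)/C(k) = k*(2*k**2 - 2*k - 1)/(6*k**2 + 2*k - 1); s_k = R·t_k = 2*k*(2*k**2 - 2*k - 1).
Δs = 12*k**2 + 4*k - 2, as required.

s_k = 2 k \left(2 k^{2} - 2 k - 1\right)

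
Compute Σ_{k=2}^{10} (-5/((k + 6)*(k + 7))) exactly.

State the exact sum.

Step 1: r(k) = (k + 6)/(k + 8).
Factor: A=k + 6; B=k + 8; C=1.
f must satisfy (k + 6)·f(k+1) − (k + 7)·f(k) = 1.
deg f ≤ 1 (via 1,1,0).
Match coefficients ⇒ f(k) = k/6.
So s_k = (B(k−1)f/C)·t_k = (k*(k + 7)/6)·t_k = -5*k/(6*k + 36).
Δs = -5/(k**2 + 13*k + 42), as required.
Telescoping: Σ = s_(11) − s_(2) = -55/102 − (-5/24) = -45/136.

Σ = -45/136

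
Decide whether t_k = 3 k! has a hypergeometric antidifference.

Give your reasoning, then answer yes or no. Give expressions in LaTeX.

r(k) = k + 1 after simplifying.
A = k + 1, B = 1, C = 1.
Solve (k + 1)·f(k+1) − (1)·f(k) = 1.
deg f ≤ -1 (via 1,0,0).
Negative degree bound (-1): no f exists, t_k not Gosper-summable.

No. Not Gosper-summable.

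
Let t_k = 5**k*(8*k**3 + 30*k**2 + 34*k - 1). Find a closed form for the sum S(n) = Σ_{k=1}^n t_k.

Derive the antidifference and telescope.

S(n) = 10*5**n*n**3 + 30*5**n*n**2 + 35*5**n*n - 5*5**n + 5

r(k) = 5*(8*k**3 + 54*k**2 + 118*k + 71)/(8*k**3 + 30*k**2 + 34*k - 1) after simplifying.
A = 5, B = 1, C = k**3 + 15*k**2/4 + 17*k/4 - 1/8.
f must satisfy (5)·f(k+1) − (1)·f(k) = k**3 + 15*k**2/4 + 17*k/4 - 1/8.
Degrees (0,0,3) ⇒ d ≤ 3.
Coefficient equations give f(k) = (2*k**3 + k - 4)/8.
Get s_k = R·t_k = 5**k*(2*k**3 + k - 4) with R(k) = B(k−1)f(k)/C(k) = (2*k**3 + k - 4)/(8*k**3 + 30*k**2 + 34*k - 1).
Δs = 5**k*(8*k**3 + 30*k**2 + 34*k - 1), as required.
Σ_(k=1)^n t_k = s_(n+1) − s_(1) = (5**(n + 1)*(2*n**3 + 6*n**2 + 7*n - 1)) − (-5), i.e. 10*5**n*n**3 + 30*5**n*n**2 + 35*5**n*n - 5*5**n + 5.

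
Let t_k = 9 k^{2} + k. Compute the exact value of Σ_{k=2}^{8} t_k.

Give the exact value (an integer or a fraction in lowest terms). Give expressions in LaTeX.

r(k) = (k + 9*(k + 1)**2 + 1)/(k*(9*k + 1)) after simplifying.
Factor: A=1; B=1; C=k**2 + k/9.
f must satisfy (1)·f(k+1) − (1)·f(k) = k**2 + k/9.
Degrees (0,0,2) ⇒ d ≤ 3.
Solve for f: f(k) = k*(k - 1)*(3*k - 1)/9 (degree 3 ≤ 3).
R(k) = B(k−1)·f(k)/C(k) = (k - 1)*(3*k - 1)/(9*k + 1); s_k = R·t_k = k*(3*k**2 - 4*k + 1).
Verify: k*(9*k + 1) matches t_k.
Σ_(k=2)^(8) t_k = s_(9) − s_(2) = 1872 − (10) = 1862.

Σ = 1862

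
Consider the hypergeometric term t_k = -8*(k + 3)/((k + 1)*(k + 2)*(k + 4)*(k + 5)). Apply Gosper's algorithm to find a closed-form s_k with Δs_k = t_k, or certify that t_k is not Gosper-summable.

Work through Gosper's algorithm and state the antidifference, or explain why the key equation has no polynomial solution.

r(k) = (k + 1)*(k + 4)**2/((k + 3)**2*(k + 6)) after simplifying.
So A=k + 1 and B=k + 6, with C=k**2 + 6*k + 9.
Need (k + 1)·f(k+1) − (k + 5)·f(k) = k**2 + 6*k + 9.
d = 4 from the (1,1,2) case.
Match coefficients ⇒ f(k) = k*(k + 2)*(k + 3)*(k + 5)/8.
R(k) = B(k−1)·f(k)/C(k) = k*(k + 2)*(k + 5)**2/(8*(k + 3)); s_k = R·t_k = k*(-k - 5)/(k**2 + 5*k + 4).
Verify: 8*(-k - 3)/(k**4 + 12*k**3 + 49*k**2 + 78*k + 40) matches t_k.

s_k = k*(-k - 5)/(k**2 + 5*k + 4)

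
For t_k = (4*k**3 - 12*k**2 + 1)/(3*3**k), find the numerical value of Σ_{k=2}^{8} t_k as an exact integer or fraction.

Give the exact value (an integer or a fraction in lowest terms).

Ratio r(k) = (4*k**3 - 12*k - 7)/(3*(4*k**3 - 12*k**2 + 1)).
Factor: A=1/3; B=1; C=k**3 - 3*k**2 + 1/4.
Set up (1/3)·f(k+1) − (1)·f(k) − (k**3 - 3*k**2 + 1/4) = 0.
Bound: deg f ≤ 3.
Solve for f: f(k) = -3*k**2*(2*k - 3)/4 (degree 3 ≤ 3).
Certificate R = B(k−1)f/C = -3*k**2*(2*k - 3)/(4*k**3 - 12*k**2 + 1) gives s_k = k**2*(3 - 2*k)/3**k.
Check: Δs_k = (4*k**3 - 12*k**2 + 1)/(3*3**k). ✓
Sum = s_(9) − s_(2); s_(9) = -5/81, s_(2) = -4/9 ⇒ 31/81.

Σ = 31/81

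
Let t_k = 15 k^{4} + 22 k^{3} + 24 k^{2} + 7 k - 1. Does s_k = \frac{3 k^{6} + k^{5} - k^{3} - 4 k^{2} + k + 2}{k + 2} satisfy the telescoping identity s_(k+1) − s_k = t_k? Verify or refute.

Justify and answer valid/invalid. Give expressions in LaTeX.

Invalid: residual \frac{2 \left(- 6 k^{5} - 27 k^{4} - 33 k^{3} - 29 k^{2} - 7 k + 2\right)}{k^{2} + 5 k + 6} ≠ 0.

s_(k+1) = (k + 3*(k + 1)**6 + (k + 1)**5 - (k + 1)**3 - 4*(k + 1)**2 + 3)/(k + 3)
s_(k+1) − s_k = (15*k**6 + 85*k**5 + 170*k**4 + 193*k**3 + 120*k**2 + 23*k - 2)/(k**2 + 5*k + 6)
(s_(k+1) − s_k) − t_k = 2*(-6*k**5 - 27*k**4 - 33*k**3 - 29*k**2 - 7*k + 2)/(k**2 + 5*k + 6)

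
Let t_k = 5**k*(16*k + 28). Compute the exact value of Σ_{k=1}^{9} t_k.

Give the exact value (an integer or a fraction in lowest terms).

Σ = 410156220

t_(k+1)/t_k = 5*(4*k + 11)/(4*k + 7).
Normal form (A,B,C) = (5, 1, k + 7/4).
Solve (5)·f(k+1) − (1)·f(k) = k + 7/4.
deg f ≤ 1 (via 0,0,1).
A polynomial solution: f(k) = (2*k + 1)/8.
Then R = B(k−1)f/C = (2*k + 1)/(2*(4*k + 7)), so s_k = R(k)·t_k = 5**k*(4*k + 2).
Δs = 5**k*(16*k + 28), as required.
Evaluate s at k=10 and k=1: 410156250 and 30; difference 410156220.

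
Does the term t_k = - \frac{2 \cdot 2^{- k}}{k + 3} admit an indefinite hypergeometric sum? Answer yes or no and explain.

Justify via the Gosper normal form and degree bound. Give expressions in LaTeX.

r(k) = (k + 3)/(2*(k + 4)) after simplifying.
A = k/2 + 3/2, B = k + 4, C = 1.
Need (k/2 + 3/2)·f(k+1) − (k + 3)·f(k) = 1.
Degrees (1,1,0) ⇒ d ≤ -1.
d = -1 < 0 ⇒ no nonzero polynomial f; not summable.

No; the degree bound rules out any f.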